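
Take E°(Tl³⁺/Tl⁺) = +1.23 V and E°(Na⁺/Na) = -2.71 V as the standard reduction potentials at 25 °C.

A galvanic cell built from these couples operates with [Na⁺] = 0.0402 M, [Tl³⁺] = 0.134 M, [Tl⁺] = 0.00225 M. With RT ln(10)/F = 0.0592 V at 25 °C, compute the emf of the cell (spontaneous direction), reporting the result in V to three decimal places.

Tl³⁺/Tl⁺ is the cathode (higher E°), Na⁺/Na the anode: E°cell = +1.23 − (-2.71) = +3.94 V, n = 2.
Overall: Tl³⁺(aq) + 2 Na(s) → Tl⁺(aq) + 2 Na⁺(aq)
Q = [Tl⁺]·[Na⁺]^2 / ([Tl³⁺]); log Q = -4.566.
E = E° − (0.0592/n) log Q = +3.94 − (0.0592/2)(-4.566) = +4.075 V.

+4.075 V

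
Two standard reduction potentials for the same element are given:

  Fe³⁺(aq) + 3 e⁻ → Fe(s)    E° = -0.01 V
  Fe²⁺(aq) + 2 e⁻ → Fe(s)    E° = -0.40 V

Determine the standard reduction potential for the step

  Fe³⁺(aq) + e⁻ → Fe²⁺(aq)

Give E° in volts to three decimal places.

+0.770 V

Sequential free energies add, so n₃E°₃ = n₁E°₁ + n₂E°₂.
With n₃ = 3, and the known step contributing 2×(-0.40) V, the unknown satisfies 1·E° = 3×(-0.01) − 2×(-0.40) = +0.770.
E° = +0.770 / 1 = +0.770 V.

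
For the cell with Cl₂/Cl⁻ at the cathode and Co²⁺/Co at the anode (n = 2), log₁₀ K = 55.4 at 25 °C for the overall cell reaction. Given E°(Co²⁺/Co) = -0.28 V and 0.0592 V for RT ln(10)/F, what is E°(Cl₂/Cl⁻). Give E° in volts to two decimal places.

+1.36 V

E°cell = (0.0592/n)·log K = (0.0592/2)(55.4) = +1.640 V.
Since Cl₂/Cl⁻ is the cathode and Co²⁺/Co the anode, E°cell = E°(Cl₂/Cl⁻) − E°(Co²⁺/Co).
So E°(Cl₂/Cl⁻) = E°cell + E°(Co²⁺/Co) = +1.640 + (-0.28) = +1.36 V.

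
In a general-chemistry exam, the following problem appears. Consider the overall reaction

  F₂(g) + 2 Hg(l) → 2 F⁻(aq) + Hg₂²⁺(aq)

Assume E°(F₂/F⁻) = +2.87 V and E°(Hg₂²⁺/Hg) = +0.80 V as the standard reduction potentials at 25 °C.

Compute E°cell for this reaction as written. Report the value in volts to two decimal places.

The F₂/F⁻ couple has the higher reduction potential, so it is the cathode; Hg₂²⁺/Hg is oxidised at the anode.
E°cell = E°(cathode) − E°(anode) = (+2.87) − (+0.80) = +2.07 V.

+2.07 V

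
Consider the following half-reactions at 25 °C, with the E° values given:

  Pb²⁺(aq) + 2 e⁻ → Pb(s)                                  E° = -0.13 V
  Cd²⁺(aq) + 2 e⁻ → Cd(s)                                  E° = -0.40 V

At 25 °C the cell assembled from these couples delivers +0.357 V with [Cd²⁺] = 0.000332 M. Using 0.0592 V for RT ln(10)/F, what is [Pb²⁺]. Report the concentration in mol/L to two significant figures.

Pb²⁺/Pb is the cathode, Cd²⁺/Cd the anode: E°cell = +0.27 V, n = 2.
Overall reaction: Pb²⁺(aq) + Cd(s) → Pb(s) + Cd²⁺(aq); Q = [Cd²⁺]^1/[Pb²⁺]^1.
From E = E° − (0.0592/n) log Q: log Q = (E° − E)·n/0.0592 = (+0.27 − (+0.357))·2/0.0592 = -2.9392.
So 1·log[Pb²⁺] = 1·log(0.000332) − log Q = -3.4789 − (-2.9392) = -0.5397; [Pb²⁺] = 10^(-0.5397) ≈ 0.29 M.

0.29 M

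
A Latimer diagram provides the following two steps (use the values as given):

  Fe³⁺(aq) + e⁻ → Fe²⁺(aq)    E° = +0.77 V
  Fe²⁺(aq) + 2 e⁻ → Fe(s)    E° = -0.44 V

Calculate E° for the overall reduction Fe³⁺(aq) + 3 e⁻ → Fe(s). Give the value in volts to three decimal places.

-0.037 V

Since ΔG° = −nFE° is additive over sequential reductions, n₃E°₃ = n₁E°₁ + n₂E°₂.
E°₃ = (1×+0.77 + 2×-0.44) / 3 = (-0.110) / 3 = -0.037 V.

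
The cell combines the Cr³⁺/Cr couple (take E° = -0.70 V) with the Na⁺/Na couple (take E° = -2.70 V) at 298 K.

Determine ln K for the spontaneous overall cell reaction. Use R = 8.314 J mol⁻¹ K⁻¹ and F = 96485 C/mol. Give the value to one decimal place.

Cathode: Cr³⁺/Cr; anode: Na⁺/Na. E°cell = (-0.70) − (-2.70) = +2.00 V, with n = 3.
ΔG° = −nFE° = −RT ln K, so ln K = nFE°/(RT) = (3)(96485)(+2.00) / ((8.314)(298)) = 233.660.

233.7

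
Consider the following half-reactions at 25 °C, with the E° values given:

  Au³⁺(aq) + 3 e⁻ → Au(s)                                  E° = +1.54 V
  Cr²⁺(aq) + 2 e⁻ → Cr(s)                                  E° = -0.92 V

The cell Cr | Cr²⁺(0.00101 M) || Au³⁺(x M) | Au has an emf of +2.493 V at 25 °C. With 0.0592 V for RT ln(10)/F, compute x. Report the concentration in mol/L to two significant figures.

0.0015 M

Au³⁺/Au is the cathode, Cr²⁺/Cr the anode: E°cell = +2.46 V, n = 6.
Overall reaction: 2 Au³⁺(aq) + 3 Cr(s) → 2 Au(s) + 3 Cr²⁺(aq); Q = [Cr²⁺]^3/[Au³⁺]^2.
From E = E° − (0.0592/n) log Q: log Q = (E° − E)·n/0.0592 = (+2.46 − (+2.493))·6/0.0592 = -3.3446.
So 2·log[Au³⁺] = 3·log(0.00101) − log Q = -8.9870 − (-3.3446) = -5.6424; log[Au³⁺] = -5.6424 / 2 = -2.8212; [Au³⁺] = 10^(-2.8212) ≈ 0.0015 M.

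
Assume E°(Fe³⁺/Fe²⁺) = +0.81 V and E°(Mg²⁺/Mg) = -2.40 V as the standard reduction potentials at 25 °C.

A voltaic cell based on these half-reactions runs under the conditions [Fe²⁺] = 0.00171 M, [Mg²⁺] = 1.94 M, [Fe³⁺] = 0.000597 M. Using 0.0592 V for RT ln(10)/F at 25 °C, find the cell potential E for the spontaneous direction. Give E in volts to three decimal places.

+3.174 V

Fe³⁺/Fe²⁺ is the cathode (higher E°), Mg²⁺/Mg the anode: E°cell = +0.81 − (-2.40) = +3.21 V, n = 2.
Overall: 2 Fe³⁺(aq) + Mg(s) → 2 Fe²⁺(aq) + Mg²⁺(aq)
Q = [Fe²⁺]^2·[Mg²⁺] / ([Fe³⁺]^2); log Q = 1.202.
E = E° − (0.0592/n) log Q = +3.21 − (0.0592/2)(1.202) = +3.174 V.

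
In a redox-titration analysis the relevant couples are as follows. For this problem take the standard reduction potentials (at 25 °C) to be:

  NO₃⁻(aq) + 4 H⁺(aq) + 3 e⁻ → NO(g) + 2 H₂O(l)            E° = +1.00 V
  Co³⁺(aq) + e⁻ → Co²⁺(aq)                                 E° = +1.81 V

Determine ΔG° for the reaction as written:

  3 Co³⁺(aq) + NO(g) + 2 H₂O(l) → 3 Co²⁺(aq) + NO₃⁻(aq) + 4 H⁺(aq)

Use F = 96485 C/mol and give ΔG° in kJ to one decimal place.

-234.5 kJ

As written, Co³⁺/Co²⁺ is reduced (cathode) and NO₃⁻/NO is oxidised (anode), so E°cell = (+1.81) − (+1.00) = +0.81 V.
Balancing electrons gives n = 3.
ΔG° = −nFE° = −(3)(96485)(+0.81) = -234,459 J = -234.5 kJ.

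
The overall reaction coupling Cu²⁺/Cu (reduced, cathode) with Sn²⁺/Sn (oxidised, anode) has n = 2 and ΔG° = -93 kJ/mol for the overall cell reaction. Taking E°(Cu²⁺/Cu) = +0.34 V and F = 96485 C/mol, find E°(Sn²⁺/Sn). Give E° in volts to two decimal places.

-0.14 V

E°cell = −ΔG°/(nF) = −(-93×10³)/((2)(96485)) = +0.482 V.
Since Cu²⁺/Cu is the cathode and Sn²⁺/Sn the anode, E°cell = E°(Cu²⁺/Cu) − E°(Sn²⁺/Sn).
So E°(Sn²⁺/Sn) = E°(Cu²⁺/Cu) − E°cell = (+0.34) − (+0.482) = -0.14 V.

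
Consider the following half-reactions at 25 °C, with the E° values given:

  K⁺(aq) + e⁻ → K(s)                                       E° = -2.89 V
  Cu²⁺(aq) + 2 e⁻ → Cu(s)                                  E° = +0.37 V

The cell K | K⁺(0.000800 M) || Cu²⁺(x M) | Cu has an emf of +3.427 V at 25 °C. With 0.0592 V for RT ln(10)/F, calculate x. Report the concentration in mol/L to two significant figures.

0.28 M

Cu²⁺/Cu is the cathode, K⁺/K the anode: E°cell = +3.26 V, n = 2.
Overall reaction: Cu²⁺(aq) + 2 K(s) → Cu(s) + 2 K⁺(aq); Q = [K⁺]^2/[Cu²⁺]^1.
From E = E° − (0.0592/n) log Q: log Q = (E° − E)·n/0.0592 = (+3.26 − (+3.427))·2/0.0592 = -5.6419.
So 1·log[Cu²⁺] = 2·log(0.0008) − log Q = -6.1938 − (-5.6419) = -0.5519; [Cu²⁺] = 10^(-0.5519) ≈ 0.28 M.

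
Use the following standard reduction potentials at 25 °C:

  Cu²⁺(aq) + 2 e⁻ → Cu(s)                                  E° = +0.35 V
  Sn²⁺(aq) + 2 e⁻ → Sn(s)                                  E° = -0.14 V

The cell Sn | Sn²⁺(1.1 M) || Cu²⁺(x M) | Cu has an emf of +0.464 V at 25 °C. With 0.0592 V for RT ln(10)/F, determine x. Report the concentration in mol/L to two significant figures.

Cu²⁺/Cu is the cathode, Sn²⁺/Sn the anode: E°cell = +0.49 V, n = 2.
Overall reaction: Cu²⁺(aq) + Sn(s) → Cu(s) + Sn²⁺(aq); Q = [Sn²⁺]^1/[Cu²⁺]^1.
From E = E° − (0.0592/n) log Q: log Q = (E° − E)·n/0.0592 = (+0.49 − (+0.464))·2/0.0592 = 0.8784.
So 1·log[Cu²⁺] = 1·log(1.1) − log Q = 0.0414 − (0.8784) = -0.8370; [Cu²⁺] = 10^(-0.8370) ≈ 0.15 M.

0.15 M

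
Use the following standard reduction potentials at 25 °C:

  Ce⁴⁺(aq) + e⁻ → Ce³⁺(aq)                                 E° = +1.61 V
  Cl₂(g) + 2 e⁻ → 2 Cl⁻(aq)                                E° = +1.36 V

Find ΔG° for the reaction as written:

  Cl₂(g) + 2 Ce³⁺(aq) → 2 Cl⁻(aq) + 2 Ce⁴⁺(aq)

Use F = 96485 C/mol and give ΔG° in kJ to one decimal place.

+48.2 kJ

As written, Cl₂/Cl⁻ is reduced (cathode) and Ce⁴⁺/Ce³⁺ is oxidised (anode), so E°cell = (+1.36) − (+1.61) = -0.25 V.
Balancing electrons gives n = 2.
ΔG° = −nFE° = −(2)(96485)(-0.25) = 48,242 J = +48.2 kJ.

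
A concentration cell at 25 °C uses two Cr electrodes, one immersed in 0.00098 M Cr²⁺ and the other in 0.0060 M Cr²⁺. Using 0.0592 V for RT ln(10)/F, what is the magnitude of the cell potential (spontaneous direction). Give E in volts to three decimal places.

+0.023 V

For a concentration cell E°cell = 0. The 0.0060 M side is the cathode (reduction is favoured where [Cr²⁺] is higher).
With n = 2, E = −(0.0592/2) log([Cr²⁺]ₐₙ/[Cr²⁺]꜀ₐₜ) = −(0.0592/2) log(0.00098/0.006) = −(0.0592/2)(-0.787) = +0.023 V.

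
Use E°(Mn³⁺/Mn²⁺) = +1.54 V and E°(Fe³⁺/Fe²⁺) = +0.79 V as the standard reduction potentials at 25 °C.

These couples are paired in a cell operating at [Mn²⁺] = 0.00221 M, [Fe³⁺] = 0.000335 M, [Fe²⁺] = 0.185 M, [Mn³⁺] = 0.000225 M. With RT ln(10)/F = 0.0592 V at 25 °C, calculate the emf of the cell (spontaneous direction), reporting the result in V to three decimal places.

+0.854 V

Mn³⁺/Mn²⁺ is the cathode (higher E°), Fe³⁺/Fe²⁺ the anode: E°cell = +1.54 − (+0.79) = +0.75 V, n = 1.
Overall: Mn³⁺(aq) + Fe²⁺(aq) → Mn²⁺(aq) + Fe³⁺(aq)
Q = [Mn²⁺]·[Fe³⁺] / ([Mn³⁺]·[Fe²⁺]); log Q = -1.750.
E = E° − (0.0592/n) log Q = +0.75 − (0.0592/1)(-1.750) = +0.854 V.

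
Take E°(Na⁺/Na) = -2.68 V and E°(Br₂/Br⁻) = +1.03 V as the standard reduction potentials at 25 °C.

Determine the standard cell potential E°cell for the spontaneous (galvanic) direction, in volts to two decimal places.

The Br₂/Br⁻ couple has the higher reduction potential, so it is the cathode; Na⁺/Na is oxidised at the anode.
E°cell = E°(cathode) − E°(anode) = (+1.03) − (-2.68) = +3.71 V.

+3.71 V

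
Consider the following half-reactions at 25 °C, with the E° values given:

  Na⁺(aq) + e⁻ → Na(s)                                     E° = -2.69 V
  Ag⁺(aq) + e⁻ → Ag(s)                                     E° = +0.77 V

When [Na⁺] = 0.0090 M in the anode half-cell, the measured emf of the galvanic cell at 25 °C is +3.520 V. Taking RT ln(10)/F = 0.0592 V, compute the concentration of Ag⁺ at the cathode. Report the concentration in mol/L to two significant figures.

0.093 M

Ag⁺/Ag is the cathode, Na⁺/Na the anode: E°cell = +3.46 V, n = 1.
Overall reaction: Ag⁺(aq) + Na(s) → Ag(s) + Na⁺(aq); Q = [Na⁺]^1/[Ag⁺]^1.
From E = E° − (0.0592/n) log Q: log Q = (E° − E)·n/0.0592 = (+3.46 − (+3.520))·1/0.0592 = -1.0135.
So 1·log[Ag⁺] = 1·log(0.009) − log Q = -2.0458 − (-1.0135) = -1.0323; [Ag⁺] = 10^(-1.0323) ≈ 0.093 M.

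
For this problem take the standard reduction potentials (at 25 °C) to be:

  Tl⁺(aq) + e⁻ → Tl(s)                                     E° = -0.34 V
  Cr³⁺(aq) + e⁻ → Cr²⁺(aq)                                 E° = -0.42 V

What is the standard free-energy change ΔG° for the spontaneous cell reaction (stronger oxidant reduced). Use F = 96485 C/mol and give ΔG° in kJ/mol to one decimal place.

Tl⁺/Tl (E° = -0.34 V) is the cathode; Cr³⁺/Cr²⁺ (E° = -0.42 V) is the anode, so E°cell = +0.08 V.
Balancing electrons gives n = 1 (lcm of 1 and 1).
ΔG° = −nFE° = −(1)(96485)(+0.08) = -7,719 J = -7.7 kJ/mol.

-7.7 kJ/mol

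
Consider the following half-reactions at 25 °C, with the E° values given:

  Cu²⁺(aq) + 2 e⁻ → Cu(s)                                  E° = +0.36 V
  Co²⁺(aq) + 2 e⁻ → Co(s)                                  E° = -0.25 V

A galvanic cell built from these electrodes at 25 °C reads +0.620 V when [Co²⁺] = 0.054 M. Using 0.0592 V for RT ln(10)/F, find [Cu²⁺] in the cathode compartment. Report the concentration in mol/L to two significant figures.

0.12 M

Cu²⁺/Cu is the cathode, Co²⁺/Co the anode: E°cell = +0.61 V, n = 2.
Overall reaction: Cu²⁺(aq) + Co(s) → Cu(s) + Co²⁺(aq); Q = [Co²⁺]^1/[Cu²⁺]^1.
From E = E° − (0.0592/n) log Q: log Q = (E° − E)·n/0.0592 = (+0.61 − (+0.620))·2/0.0592 = -0.3378.
So 1·log[Cu²⁺] = 1·log(0.054) − log Q = -1.2676 − (-0.3378) = -0.9298; [Cu²⁺] = 10^(-0.9298) ≈ 0.12 M.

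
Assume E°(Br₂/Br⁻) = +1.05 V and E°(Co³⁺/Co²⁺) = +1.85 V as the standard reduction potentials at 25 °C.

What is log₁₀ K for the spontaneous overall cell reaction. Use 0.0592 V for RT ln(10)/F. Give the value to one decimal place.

27.0

Cathode: Co³⁺/Co²⁺; anode: Br₂/Br⁻. E°cell = +0.80 V, n = 2.
log K = nE°cell / 0.0592 = (2)(+0.80) / 0.0592 = 27.0.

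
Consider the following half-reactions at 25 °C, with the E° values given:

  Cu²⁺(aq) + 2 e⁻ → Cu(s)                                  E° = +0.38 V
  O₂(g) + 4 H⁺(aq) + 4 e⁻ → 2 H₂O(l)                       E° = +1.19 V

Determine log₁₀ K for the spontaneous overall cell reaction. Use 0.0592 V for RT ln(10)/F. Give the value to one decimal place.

Cathode: O₂/H₂O; anode: Cu²⁺/Cu. E°cell = +0.81 V, n = 4.
log K = nE°cell / 0.0592 = (4)(+0.81) / 0.0592 = 54.7.

54.7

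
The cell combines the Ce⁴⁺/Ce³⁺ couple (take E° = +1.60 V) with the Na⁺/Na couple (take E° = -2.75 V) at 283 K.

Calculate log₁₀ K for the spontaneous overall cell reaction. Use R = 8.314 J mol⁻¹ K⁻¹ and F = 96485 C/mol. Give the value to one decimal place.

Cathode: Ce⁴⁺/Ce³⁺; anode: Na⁺/Na. E°cell = (+1.60) − (-2.75) = +4.35 V, with n = 1.
ΔG° = −nFE° = −RT ln K, so ln K = nFE°/(RT) = (1)(96485)(+4.35) / ((8.314)(283)) = 178.383.
log₁₀ K = 178.383 / ln 10 = 77.5.

77.5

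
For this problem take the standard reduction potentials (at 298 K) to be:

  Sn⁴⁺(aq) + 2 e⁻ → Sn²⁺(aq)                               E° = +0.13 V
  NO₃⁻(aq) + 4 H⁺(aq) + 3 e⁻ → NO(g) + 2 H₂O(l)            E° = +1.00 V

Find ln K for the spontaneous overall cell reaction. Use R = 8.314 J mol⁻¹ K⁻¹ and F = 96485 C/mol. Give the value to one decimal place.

Cathode: NO₃⁻/NO; anode: Sn⁴⁺/Sn²⁺. E°cell = (+1.00) − (+0.13) = +0.87 V, with n = 6.
ΔG° = −nFE° = −RT ln K, so ln K = nFE°/(RT) = (6)(96485)(+0.87) / ((8.314)(298)) = 203.284.

203.3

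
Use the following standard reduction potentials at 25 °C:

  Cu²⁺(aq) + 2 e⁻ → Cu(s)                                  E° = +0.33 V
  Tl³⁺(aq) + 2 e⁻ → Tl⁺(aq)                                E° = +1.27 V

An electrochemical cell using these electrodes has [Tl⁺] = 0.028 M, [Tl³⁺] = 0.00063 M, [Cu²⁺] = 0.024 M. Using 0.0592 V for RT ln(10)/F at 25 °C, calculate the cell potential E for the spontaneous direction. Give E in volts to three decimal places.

+0.939 V

Tl³⁺/Tl⁺ is the cathode (higher E°), Cu²⁺/Cu the anode: E°cell = +1.27 − (+0.33) = +0.94 V, n = 2.
Overall: Tl³⁺(aq) + Cu(s) → Tl⁺(aq) + Cu²⁺(aq)
Q = [Tl⁺]·[Cu²⁺] / ([Tl³⁺]); log Q = 0.028.
E = E° − (0.0592/n) log Q = +0.94 − (0.0592/2)(0.028) = +0.939 V.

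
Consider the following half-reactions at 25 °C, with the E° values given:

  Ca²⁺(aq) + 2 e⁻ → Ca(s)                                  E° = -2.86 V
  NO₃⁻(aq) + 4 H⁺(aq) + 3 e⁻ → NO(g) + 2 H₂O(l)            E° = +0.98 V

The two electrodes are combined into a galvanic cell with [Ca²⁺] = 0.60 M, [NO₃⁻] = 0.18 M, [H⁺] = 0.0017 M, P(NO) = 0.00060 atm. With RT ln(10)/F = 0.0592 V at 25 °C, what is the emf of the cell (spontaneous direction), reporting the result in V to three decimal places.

+3.677 V

NO₃⁻/NO is the cathode (higher E°), Ca²⁺/Ca the anode: E°cell = +0.98 − (-2.86) = +3.84 V, n = 6.
Overall: 2 NO₃⁻(aq) + 8 H⁺(aq) + 3 Ca(s) → 2 NO(g) + 4 H₂O(l) + 3 Ca²⁺(aq)
Q = P(NO)^2·[Ca²⁺]^3 / ([NO₃⁻]^2·[H⁺]^8); log Q = 16.537.
E = E° − (0.0592/n) log Q = +3.84 − (0.0592/6)(16.537) = +3.677 V.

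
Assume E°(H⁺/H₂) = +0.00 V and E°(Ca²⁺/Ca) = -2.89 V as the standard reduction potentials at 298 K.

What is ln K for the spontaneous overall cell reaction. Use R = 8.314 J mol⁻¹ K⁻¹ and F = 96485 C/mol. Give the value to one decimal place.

225.1

Cathode: H⁺/H₂; anode: Ca²⁺/Ca. E°cell = (+0.00) − (-2.89) = +2.89 V, with n = 2.
ΔG° = −nFE° = −RT ln K, so ln K = nFE°/(RT) = (2)(96485)(+2.89) / ((8.314)(298)) = 225.093.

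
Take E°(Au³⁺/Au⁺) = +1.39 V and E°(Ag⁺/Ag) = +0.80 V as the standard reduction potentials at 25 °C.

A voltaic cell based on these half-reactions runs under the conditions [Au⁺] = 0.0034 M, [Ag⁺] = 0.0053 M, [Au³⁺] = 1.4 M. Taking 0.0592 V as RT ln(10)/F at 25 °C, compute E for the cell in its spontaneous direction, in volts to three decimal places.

Au³⁺/Au⁺ is the cathode (higher E°), Ag⁺/Ag the anode: E°cell = +1.39 − (+0.80) = +0.59 V, n = 2.
Overall: Au³⁺(aq) + 2 Ag(s) → Au⁺(aq) + 2 Ag⁺(aq)
Q = [Au⁺]·[Ag⁺]^2 / ([Au³⁺]); log Q = -7.166.
E = E° − (0.0592/n) log Q = +0.59 − (0.0592/2)(-7.166) = +0.802 V.

+0.802 V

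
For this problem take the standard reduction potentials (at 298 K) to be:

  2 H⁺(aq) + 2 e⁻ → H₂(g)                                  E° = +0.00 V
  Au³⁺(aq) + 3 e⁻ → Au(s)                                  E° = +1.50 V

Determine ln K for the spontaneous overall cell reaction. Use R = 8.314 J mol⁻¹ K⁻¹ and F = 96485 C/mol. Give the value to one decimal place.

350.5

Cathode: Au³⁺/Au; anode: H⁺/H₂. E°cell = (+1.50) − (+0.00) = +1.50 V, with n = 6.
ΔG° = −nFE° = −RT ln K, so ln K = nFE°/(RT) = (6)(96485)(+1.50) / ((8.314)(298)) = 350.490.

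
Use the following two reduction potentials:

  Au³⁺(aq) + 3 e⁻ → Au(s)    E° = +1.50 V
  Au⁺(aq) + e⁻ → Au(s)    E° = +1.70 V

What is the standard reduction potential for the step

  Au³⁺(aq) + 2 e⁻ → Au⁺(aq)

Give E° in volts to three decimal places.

+1.400 V

Sequential free energies add, so n₃E°₃ = n₁E°₁ + n₂E°₂.
With n₃ = 3, and the known step contributing 1×(+1.70) V, the unknown satisfies 2·E° = 3×(+1.50) − 1×(+1.70) = +2.800.
E° = +2.800 / 2 = +1.400 V.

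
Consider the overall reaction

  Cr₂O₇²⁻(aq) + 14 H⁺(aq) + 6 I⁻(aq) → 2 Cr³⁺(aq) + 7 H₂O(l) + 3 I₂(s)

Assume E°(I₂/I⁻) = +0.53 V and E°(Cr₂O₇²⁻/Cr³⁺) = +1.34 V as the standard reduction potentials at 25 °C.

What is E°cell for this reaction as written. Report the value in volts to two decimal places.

+0.81 V

The Cr₂O₇²⁻/Cr³⁺ couple has the higher reduction potential, so it is the cathode; I₂/I⁻ is oxidised at the anode.
E°cell = E°(cathode) − E°(anode) = (+1.34) − (+0.53) = +0.81 V.
Since E°cell > 0, the reaction is spontaneous under standard conditions.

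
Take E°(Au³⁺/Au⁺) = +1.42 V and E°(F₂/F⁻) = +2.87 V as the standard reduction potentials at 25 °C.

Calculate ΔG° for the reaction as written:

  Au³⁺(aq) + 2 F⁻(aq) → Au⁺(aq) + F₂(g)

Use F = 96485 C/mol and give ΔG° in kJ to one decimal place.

As written, Au³⁺/Au⁺ is reduced (cathode) and F₂/F⁻ is oxidised (anode), so E°cell = (+1.42) − (+2.87) = -1.45 V.
Balancing electrons gives n = 2.
ΔG° = −nFE° = −(2)(96485)(-1.45) = 279,806 J = +279.8 kJ.

+279.8 kJ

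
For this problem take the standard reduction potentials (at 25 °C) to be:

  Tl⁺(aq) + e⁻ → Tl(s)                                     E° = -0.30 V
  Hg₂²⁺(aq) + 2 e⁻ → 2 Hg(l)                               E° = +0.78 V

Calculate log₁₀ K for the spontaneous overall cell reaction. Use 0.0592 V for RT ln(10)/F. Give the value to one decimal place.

Cathode: Hg₂²⁺/Hg; anode: Tl⁺/Tl. E°cell = +1.08 V, n = 2.
log K = nE°cell / 0.0592 = (2)(+1.08) / 0.0592 = 36.5.

36.5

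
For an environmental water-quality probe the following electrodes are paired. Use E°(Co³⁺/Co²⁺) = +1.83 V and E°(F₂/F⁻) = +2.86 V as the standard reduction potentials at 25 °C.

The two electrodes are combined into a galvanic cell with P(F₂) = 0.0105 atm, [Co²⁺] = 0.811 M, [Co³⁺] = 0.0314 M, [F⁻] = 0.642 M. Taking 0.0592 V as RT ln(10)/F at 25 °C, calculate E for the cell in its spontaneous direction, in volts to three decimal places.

+1.066 V

F₂/F⁻ is the cathode (higher E°), Co³⁺/Co²⁺ the anode: E°cell = +2.86 − (+1.83) = +1.03 V, n = 2.
Overall: F₂(g) + 2 Co²⁺(aq) → 2 F⁻(aq) + 2 Co³⁺(aq)
Q = [F⁻]^2·[Co³⁺]^2 / (P(F₂)·[Co²⁺]^2); log Q = -1.230.
E = E° − (0.0592/n) log Q = +1.03 − (0.0592/2)(-1.230) = +1.066 V.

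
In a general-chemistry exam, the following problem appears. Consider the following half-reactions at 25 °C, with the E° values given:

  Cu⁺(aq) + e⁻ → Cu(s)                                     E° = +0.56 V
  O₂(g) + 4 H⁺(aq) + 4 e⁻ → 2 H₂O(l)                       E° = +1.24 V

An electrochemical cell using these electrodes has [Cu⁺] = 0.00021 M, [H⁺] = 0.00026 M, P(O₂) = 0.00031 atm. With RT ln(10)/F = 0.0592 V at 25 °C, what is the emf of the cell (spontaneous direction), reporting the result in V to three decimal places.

+0.634 V

O₂/H₂O is the cathode (higher E°), Cu⁺/Cu the anode: E°cell = +1.24 − (+0.56) = +0.68 V, n = 4.
Overall: O₂(g) + 4 H⁺(aq) + 4 Cu(s) → 2 H₂O(l) + 4 Cu⁺(aq)
Q = [Cu⁺]^4 / (P(O₂)·[H⁺]^4); log Q = 3.138.
E = E° − (0.0592/n) log Q = +0.68 − (0.0592/4)(3.138) = +0.634 V.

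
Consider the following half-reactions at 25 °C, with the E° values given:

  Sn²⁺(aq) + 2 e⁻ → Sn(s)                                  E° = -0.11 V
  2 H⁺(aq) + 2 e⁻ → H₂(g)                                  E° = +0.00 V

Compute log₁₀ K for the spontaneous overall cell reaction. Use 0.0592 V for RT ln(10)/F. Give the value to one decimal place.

3.7

Cathode: H⁺/H₂; anode: Sn²⁺/Sn. E°cell = +0.11 V, n = 2.
log K = nE°cell / 0.0592 = (2)(+0.11) / 0.0592 = 3.7.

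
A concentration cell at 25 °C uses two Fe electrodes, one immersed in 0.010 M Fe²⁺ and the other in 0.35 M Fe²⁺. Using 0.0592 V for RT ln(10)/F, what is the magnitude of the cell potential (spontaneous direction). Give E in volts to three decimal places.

+0.046 V

For a concentration cell E°cell = 0. The 0.35 M side is the cathode (reduction is favoured where [Fe²⁺] is higher).
With n = 2, E = −(0.0592/2) log([Fe²⁺]ₐₙ/[Fe²⁺]꜀ₐₜ) = −(0.0592/2) log(0.01/0.35) = −(0.0592/2)(-1.544) = +0.046 V.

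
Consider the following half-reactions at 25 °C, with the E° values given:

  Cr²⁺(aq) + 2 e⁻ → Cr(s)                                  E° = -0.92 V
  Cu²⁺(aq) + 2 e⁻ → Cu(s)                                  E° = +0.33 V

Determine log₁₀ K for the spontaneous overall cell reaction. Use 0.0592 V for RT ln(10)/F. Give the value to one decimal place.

42.2

Cathode: Cu²⁺/Cu; anode: Cr²⁺/Cr. E°cell = +1.25 V, n = 2.
log K = nE°cell / 0.0592 = (2)(+1.25) / 0.0592 = 42.2.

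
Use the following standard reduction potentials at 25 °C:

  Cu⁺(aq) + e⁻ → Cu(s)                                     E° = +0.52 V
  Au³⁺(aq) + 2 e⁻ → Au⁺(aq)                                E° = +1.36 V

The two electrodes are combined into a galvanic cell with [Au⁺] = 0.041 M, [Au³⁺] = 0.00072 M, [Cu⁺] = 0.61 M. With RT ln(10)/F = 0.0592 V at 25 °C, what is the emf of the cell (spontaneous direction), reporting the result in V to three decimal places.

+0.801 V

Au³⁺/Au⁺ is the cathode (higher E°), Cu⁺/Cu the anode: E°cell = +1.36 − (+0.52) = +0.84 V, n = 2.
Overall: Au³⁺(aq) + 2 Cu(s) → Au⁺(aq) + 2 Cu⁺(aq)
Q = [Au⁺]·[Cu⁺]^2 / ([Au³⁺]); log Q = 1.326.
E = E° − (0.0592/n) log Q = +0.84 − (0.0592/2)(1.326) = +0.801 V.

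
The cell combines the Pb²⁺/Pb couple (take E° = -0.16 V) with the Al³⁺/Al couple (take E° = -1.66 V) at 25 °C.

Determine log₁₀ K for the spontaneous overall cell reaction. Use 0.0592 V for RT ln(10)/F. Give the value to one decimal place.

Cathode: Pb²⁺/Pb; anode: Al³⁺/Al. E°cell = +1.50 V, n = 6.
log K = nE°cell / 0.0592 = (6)(+1.50) / 0.0592 = 152.0.

152.0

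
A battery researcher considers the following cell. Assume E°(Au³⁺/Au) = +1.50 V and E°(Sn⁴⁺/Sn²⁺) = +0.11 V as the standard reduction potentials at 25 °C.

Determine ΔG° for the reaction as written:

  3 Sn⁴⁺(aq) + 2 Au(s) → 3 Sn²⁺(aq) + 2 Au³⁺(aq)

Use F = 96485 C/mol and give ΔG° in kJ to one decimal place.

As written, Sn⁴⁺/Sn²⁺ is reduced (cathode) and Au³⁺/Au is oxidised (anode), so E°cell = (+0.11) − (+1.50) = -1.39 V.
Balancing electrons gives n = 6.
ΔG° = −nFE° = −(6)(96485)(-1.39) = 804,685 J = +804.7 kJ.

+804.7 kJ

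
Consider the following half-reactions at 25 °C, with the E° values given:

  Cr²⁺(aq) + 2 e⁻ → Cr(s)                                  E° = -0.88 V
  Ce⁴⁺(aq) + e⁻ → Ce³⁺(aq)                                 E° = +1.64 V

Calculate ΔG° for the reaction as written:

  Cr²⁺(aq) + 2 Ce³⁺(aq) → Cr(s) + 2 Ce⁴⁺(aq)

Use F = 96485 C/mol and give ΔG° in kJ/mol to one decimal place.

As written, Cr²⁺/Cr is reduced (cathode) and Ce⁴⁺/Ce³⁺ is oxidised (anode), so E°cell = (-0.88) − (+1.64) = -2.52 V.
Balancing electrons gives n = 2.
ΔG° = −nFE° = −(2)(96485)(-2.52) = 486,284 J = +486.3 kJ/mol.

+486.3 kJ/mol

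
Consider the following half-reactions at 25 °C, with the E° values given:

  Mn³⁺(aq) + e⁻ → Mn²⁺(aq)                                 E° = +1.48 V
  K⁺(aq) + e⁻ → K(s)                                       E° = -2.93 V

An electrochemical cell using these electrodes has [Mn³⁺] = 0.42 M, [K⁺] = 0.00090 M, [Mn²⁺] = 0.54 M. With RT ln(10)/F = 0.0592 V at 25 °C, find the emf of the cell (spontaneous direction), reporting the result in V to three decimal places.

+4.584 V

Mn³⁺/Mn²⁺ is the cathode (higher E°), K⁺/K the anode: E°cell = +1.48 − (-2.93) = +4.41 V, n = 1.
Overall: Mn³⁺(aq) + K(s) → Mn²⁺(aq) + K⁺(aq)
Q = [Mn²⁺]·[K⁺] / ([Mn³⁺]); log Q = -2.937.
E = E° − (0.0592/n) log Q = +4.41 − (0.0592/1)(-2.937) = +4.584 V.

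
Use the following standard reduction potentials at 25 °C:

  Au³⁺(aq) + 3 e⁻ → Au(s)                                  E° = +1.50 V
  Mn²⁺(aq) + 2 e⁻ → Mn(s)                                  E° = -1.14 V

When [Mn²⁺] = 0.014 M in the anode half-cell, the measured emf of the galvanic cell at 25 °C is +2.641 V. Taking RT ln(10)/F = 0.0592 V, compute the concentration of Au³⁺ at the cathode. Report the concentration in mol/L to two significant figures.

Au³⁺/Au is the cathode, Mn²⁺/Mn the anode: E°cell = +2.64 V, n = 6.
Overall reaction: 2 Au³⁺(aq) + 3 Mn(s) → 2 Au(s) + 3 Mn²⁺(aq); Q = [Mn²⁺]^3/[Au³⁺]^2.
From E = E° − (0.0592/n) log Q: log Q = (E° − E)·n/0.0592 = (+2.64 − (+2.641))·6/0.0592 = -0.1014.
So 2·log[Au³⁺] = 3·log(0.014) − log Q = -5.5616 − (-0.1014) = -5.4602; log[Au³⁺] = -5.4602 / 2 = -2.7301; [Au³⁺] = 10^(-2.7301) ≈ 0.0019 M.

0.0019 M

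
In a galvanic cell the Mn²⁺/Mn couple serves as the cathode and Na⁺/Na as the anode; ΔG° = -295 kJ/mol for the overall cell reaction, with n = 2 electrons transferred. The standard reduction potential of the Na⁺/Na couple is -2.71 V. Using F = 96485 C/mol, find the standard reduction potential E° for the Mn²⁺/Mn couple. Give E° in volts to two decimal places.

-1.18 V

E°cell = −ΔG°/(nF) = −(-295×10³)/((2)(96485)) = +1.529 V.
Since Mn²⁺/Mn is the cathode and Na⁺/Na the anode, E°cell = E°(Mn²⁺/Mn) − E°(Na⁺/Na).
So E°(Mn²⁺/Mn) = E°cell + E°(Na⁺/Na) = +1.529 + (-2.71) = -1.18 V.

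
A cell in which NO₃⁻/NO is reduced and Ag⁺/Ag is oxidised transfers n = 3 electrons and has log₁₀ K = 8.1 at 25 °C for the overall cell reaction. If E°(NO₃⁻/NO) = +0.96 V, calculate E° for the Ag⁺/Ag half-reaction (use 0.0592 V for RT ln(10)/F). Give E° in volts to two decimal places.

E°cell = (0.0592/n)·log K = (0.0592/3)(8.1) = +0.160 V.
Since NO₃⁻/NO is the cathode and Ag⁺/Ag the anode, E°cell = E°(NO₃⁻/NO) − E°(Ag⁺/Ag).
So E°(Ag⁺/Ag) = E°(NO₃⁻/NO) − E°cell = (+0.96) − (+0.160) = +0.80 V.

+0.80 V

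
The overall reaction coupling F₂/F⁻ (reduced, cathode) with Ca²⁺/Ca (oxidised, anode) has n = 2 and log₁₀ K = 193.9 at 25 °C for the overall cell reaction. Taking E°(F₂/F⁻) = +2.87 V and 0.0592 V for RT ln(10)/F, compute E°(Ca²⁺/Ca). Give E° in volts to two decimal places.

E°cell = (0.0592/n)·log K = (0.0592/2)(193.9) = +5.739 V.
Since F₂/F⁻ is the cathode and Ca²⁺/Ca the anode, E°cell = E°(F₂/F⁻) − E°(Ca²⁺/Ca).
So E°(Ca²⁺/Ca) = E°(F₂/F⁻) − E°cell = (+2.87) − (+5.739) = -2.87 V.

-2.87 V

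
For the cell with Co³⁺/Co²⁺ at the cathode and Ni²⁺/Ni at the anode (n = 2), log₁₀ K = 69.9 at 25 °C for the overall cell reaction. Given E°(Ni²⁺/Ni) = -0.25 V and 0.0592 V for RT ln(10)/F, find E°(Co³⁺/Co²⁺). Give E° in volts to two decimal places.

E°cell = (0.0592/n)·log K = (0.0592/2)(69.9) = +2.069 V.
Since Co³⁺/Co²⁺ is the cathode and Ni²⁺/Ni the anode, E°cell = E°(Co³⁺/Co²⁺) − E°(Ni²⁺/Ni).
So E°(Co³⁺/Co²⁺) = E°cell + E°(Ni²⁺/Ni) = +2.069 + (-0.25) = +1.82 V.

+1.82 V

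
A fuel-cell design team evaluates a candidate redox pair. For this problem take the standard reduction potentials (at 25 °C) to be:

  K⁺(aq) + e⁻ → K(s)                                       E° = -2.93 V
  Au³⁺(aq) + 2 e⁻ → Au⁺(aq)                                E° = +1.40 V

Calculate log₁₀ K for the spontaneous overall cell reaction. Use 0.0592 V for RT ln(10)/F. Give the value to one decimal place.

Cathode: Au³⁺/Au⁺; anode: K⁺/K. E°cell = +4.33 V, n = 2.
log K = nE°cell / 0.0592 = (2)(+4.33) / 0.0592 = 146.3.

146.3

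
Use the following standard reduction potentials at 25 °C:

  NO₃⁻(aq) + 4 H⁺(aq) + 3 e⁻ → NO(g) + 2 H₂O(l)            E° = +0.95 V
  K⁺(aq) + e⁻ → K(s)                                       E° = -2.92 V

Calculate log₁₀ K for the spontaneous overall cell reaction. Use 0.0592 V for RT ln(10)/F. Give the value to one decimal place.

196.1

Cathode: NO₃⁻/NO; anode: K⁺/K. E°cell = +3.87 V, n = 3.
log K = nE°cell / 0.0592 = (3)(+3.87) / 0.0592 = 196.1.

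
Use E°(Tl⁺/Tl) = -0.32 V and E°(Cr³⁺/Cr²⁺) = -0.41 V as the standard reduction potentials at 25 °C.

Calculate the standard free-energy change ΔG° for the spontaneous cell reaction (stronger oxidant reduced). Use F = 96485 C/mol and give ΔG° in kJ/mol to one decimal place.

-8.7 kJ/mol

Tl⁺/Tl (E° = -0.32 V) is the cathode; Cr³⁺/Cr²⁺ (E° = -0.41 V) is the anode, so E°cell = +0.09 V.
Balancing electrons gives n = 1 (lcm of 1 and 1).
ΔG° = −nFE° = −(1)(96485)(+0.09) = -8,684 J = -8.7 kJ/mol.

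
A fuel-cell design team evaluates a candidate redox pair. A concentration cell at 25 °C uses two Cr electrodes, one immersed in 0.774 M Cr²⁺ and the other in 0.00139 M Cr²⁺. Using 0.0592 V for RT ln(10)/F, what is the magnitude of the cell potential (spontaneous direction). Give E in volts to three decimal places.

+0.081 V

For a concentration cell E°cell = 0. The 0.774 M side is the cathode (reduction is favoured where [Cr²⁺] is higher).
With n = 2, E = −(0.0592/2) log([Cr²⁺]ₐₙ/[Cr²⁺]꜀ₐₜ) = −(0.0592/2) log(0.00139/0.774) = −(0.0592/2)(-2.746) = +0.081 V.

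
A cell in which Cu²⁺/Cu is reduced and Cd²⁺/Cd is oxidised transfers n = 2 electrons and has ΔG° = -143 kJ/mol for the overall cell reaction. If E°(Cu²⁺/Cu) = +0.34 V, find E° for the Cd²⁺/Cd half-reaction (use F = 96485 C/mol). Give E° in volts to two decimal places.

-0.40 V

E°cell = −ΔG°/(nF) = −(-143×10³)/((2)(96485)) = +0.741 V.
Since Cu²⁺/Cu is the cathode and Cd²⁺/Cd the anode, E°cell = E°(Cu²⁺/Cu) − E°(Cd²⁺/Cd).
So E°(Cd²⁺/Cd) = E°(Cu²⁺/Cu) − E°cell = (+0.34) − (+0.741) = -0.40 V.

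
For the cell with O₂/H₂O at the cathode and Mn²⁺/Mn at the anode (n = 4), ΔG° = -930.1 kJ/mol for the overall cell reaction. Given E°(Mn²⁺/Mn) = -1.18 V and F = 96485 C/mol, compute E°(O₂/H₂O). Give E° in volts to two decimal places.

E°cell = −ΔG°/(nF) = −(-930.1×10³)/((4)(96485)) = +2.410 V.
Since O₂/H₂O is the cathode and Mn²⁺/Mn the anode, E°cell = E°(O₂/H₂O) − E°(Mn²⁺/Mn).
So E°(O₂/H₂O) = E°cell + E°(Mn²⁺/Mn) = +2.410 + (-1.18) = +1.23 V.

+1.23 V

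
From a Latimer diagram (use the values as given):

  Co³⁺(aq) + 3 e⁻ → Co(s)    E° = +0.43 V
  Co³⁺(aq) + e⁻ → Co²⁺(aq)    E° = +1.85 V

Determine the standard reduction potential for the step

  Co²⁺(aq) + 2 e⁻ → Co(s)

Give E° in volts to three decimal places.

Sequential free energies add, so n₃E°₃ = n₁E°₁ + n₂E°₂.
With n₃ = 3, and the known step contributing 1×(+1.85) V, the unknown satisfies 2·E° = 3×(+0.43) − 1×(+1.85) = -0.560.
E° = -0.560 / 2 = -0.280 V.

-0.280 V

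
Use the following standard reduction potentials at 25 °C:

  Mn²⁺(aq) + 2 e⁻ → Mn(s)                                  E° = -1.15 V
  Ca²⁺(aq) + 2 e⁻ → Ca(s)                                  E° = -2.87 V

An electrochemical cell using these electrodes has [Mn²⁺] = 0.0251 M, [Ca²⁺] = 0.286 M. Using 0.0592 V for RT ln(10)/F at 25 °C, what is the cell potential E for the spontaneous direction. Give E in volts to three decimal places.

Mn²⁺/Mn is the cathode (higher E°), Ca²⁺/Ca the anode: E°cell = -1.15 − (-2.87) = +1.72 V, n = 2.
Overall: Mn²⁺(aq) + Ca(s) → Mn(s) + Ca²⁺(aq)
Q = [Ca²⁺] / ([Mn²⁺]); log Q = 1.057.
E = E° − (0.0592/n) log Q = +1.72 − (0.0592/2)(1.057) = +1.689 V.

+1.689 V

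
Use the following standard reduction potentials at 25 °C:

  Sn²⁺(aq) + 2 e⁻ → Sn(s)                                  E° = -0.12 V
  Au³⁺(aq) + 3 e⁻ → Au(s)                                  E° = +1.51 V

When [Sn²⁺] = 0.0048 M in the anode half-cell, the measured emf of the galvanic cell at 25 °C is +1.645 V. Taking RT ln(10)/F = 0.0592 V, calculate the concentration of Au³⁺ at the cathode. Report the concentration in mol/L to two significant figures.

Au³⁺/Au is the cathode, Sn²⁺/Sn the anode: E°cell = +1.63 V, n = 6.
Overall reaction: 2 Au³⁺(aq) + 3 Sn(s) → 2 Au(s) + 3 Sn²⁺(aq); Q = [Sn²⁺]^3/[Au³⁺]^2.
From E = E° − (0.0592/n) log Q: log Q = (E° − E)·n/0.0592 = (+1.63 − (+1.645))·6/0.0592 = -1.5203.
So 2·log[Au³⁺] = 3·log(0.0048) − log Q = -6.9563 − (-1.5203) = -5.4360; log[Au³⁺] = -5.4360 / 2 = -2.7180; [Au³⁺] = 10^(-2.7180) ≈ 0.0019 M.

0.0019 M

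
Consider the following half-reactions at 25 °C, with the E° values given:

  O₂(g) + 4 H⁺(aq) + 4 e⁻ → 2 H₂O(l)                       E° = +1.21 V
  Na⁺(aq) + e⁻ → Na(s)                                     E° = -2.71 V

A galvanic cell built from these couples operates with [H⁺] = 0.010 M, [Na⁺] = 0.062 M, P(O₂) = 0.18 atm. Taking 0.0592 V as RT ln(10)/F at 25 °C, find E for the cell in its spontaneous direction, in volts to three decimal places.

+3.862 V

O₂/H₂O is the cathode (higher E°), Na⁺/Na the anode: E°cell = +1.21 − (-2.71) = +3.92 V, n = 4.
Overall: O₂(g) + 4 H⁺(aq) + 4 Na(s) → 2 H₂O(l) + 4 Na⁺(aq)
Q = [Na⁺]^4 / (P(O₂)·[H⁺]^4); log Q = 3.914.
E = E° − (0.0592/n) log Q = +3.92 − (0.0592/4)(3.914) = +3.862 V.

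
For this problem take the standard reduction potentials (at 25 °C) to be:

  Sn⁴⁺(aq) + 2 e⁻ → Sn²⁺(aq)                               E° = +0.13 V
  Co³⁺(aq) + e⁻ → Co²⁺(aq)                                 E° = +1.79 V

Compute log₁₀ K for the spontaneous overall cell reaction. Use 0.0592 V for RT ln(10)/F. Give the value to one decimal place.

56.1

Cathode: Co³⁺/Co²⁺; anode: Sn⁴⁺/Sn²⁺. E°cell = +1.66 V, n = 2.
log K = nE°cell / 0.0592 = (2)(+1.66) / 0.0592 = 56.1.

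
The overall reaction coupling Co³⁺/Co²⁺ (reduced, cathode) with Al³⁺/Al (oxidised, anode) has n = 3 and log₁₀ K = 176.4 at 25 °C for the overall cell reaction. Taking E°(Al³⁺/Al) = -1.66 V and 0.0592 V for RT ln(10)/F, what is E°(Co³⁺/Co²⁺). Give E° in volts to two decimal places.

E°cell = (0.0592/n)·log K = (0.0592/3)(176.4) = +3.481 V.
Since Co³⁺/Co²⁺ is the cathode and Al³⁺/Al the anode, E°cell = E°(Co³⁺/Co²⁺) − E°(Al³⁺/Al).
So E°(Co³⁺/Co²⁺) = E°cell + E°(Al³⁺/Al) = +3.481 + (-1.66) = +1.82 V.

+1.82 V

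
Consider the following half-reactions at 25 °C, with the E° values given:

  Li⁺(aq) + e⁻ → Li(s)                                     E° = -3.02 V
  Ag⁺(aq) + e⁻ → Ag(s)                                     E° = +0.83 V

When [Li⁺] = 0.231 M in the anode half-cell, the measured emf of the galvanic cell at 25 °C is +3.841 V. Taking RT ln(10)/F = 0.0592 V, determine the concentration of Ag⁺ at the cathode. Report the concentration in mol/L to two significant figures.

0.16 M

Ag⁺/Ag is the cathode, Li⁺/Li the anode: E°cell = +3.85 V, n = 1.
Overall reaction: Ag⁺(aq) + Li(s) → Ag(s) + Li⁺(aq); Q = [Li⁺]^1/[Ag⁺]^1.
From E = E° − (0.0592/n) log Q: log Q = (E° − E)·n/0.0592 = (+3.85 − (+3.841))·1/0.0592 = 0.1520.
So 1·log[Ag⁺] = 1·log(0.231) − log Q = -0.6364 − (0.1520) = -0.7884; [Ag⁺] = 10^(-0.7884) ≈ 0.16 M.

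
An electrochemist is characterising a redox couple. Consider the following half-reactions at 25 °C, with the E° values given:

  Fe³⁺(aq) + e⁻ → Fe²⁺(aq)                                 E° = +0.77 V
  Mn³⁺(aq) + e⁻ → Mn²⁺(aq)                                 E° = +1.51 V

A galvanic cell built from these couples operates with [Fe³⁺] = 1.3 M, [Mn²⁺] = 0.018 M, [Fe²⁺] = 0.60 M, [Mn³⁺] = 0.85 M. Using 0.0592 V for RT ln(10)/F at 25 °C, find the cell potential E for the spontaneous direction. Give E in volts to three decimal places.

+0.819 V

Mn³⁺/Mn²⁺ is the cathode (higher E°), Fe³⁺/Fe²⁺ the anode: E°cell = +1.51 − (+0.77) = +0.74 V, n = 1.
Overall: Mn³⁺(aq) + Fe²⁺(aq) → Mn²⁺(aq) + Fe³⁺(aq)
Q = [Mn²⁺]·[Fe³⁺] / ([Mn³⁺]·[Fe²⁺]); log Q = -1.338.
E = E° − (0.0592/n) log Q = +0.74 − (0.0592/1)(-1.338) = +0.819 V.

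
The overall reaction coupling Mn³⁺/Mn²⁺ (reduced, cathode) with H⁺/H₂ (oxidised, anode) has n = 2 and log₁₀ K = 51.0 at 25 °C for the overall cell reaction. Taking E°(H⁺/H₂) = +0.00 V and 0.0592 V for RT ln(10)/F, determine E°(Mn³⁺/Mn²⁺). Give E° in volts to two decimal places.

E°cell = (0.0592/n)·log K = (0.0592/2)(51.0) = +1.510 V.
Since Mn³⁺/Mn²⁺ is the cathode and H⁺/H₂ the anode, E°cell = E°(Mn³⁺/Mn²⁺) − E°(H⁺/H₂).
So E°(Mn³⁺/Mn²⁺) = E°cell + E°(H⁺/H₂) = +1.510 + (+0.00) = +1.51 V.

+1.51 V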